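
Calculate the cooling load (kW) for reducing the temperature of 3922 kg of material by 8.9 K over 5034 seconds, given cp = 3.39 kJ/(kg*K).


Q = m * cp * dT / t
Q = 3922 * 3.39 * 8.9 / 5034
Q = 23.506 kW

23.506


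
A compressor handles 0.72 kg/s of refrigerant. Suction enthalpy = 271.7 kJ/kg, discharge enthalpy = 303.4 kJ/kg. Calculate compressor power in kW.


dh = 303.4 - 271.7 = 31.7 kJ/kg
W = m_dot * dh = 0.72 * 31.7 = 22.82 kW

22.82


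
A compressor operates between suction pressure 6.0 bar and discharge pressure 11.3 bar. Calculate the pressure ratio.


PR = P_high / P_low
PR = 11.3 / 6.0
PR = 1.883

1.883


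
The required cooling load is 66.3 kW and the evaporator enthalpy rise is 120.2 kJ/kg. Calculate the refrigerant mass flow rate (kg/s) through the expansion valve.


m_dot = Q / dh
m_dot = 66.3 / 120.2
m_dot = 0.5516 kg/s

0.5516


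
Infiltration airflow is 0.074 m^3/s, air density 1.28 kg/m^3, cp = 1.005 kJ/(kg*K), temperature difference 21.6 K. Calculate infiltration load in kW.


Q = V_dot * rho * cp * dT
Q = 0.074 * 1.28 * 1.005 * 21.6
Q = 2.056 kW

2.056


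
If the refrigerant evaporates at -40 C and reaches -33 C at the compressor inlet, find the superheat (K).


Superheat = T_suction - T_evap
Superheat = -33 - (-40)
Superheat = 7 K

7


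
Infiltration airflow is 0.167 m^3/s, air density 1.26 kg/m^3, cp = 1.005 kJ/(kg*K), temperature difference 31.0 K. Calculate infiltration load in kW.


Q = V_dot * rho * cp * dT
Q = 0.167 * 1.26 * 1.005 * 31.0
Q = 6.556 kW

6.556


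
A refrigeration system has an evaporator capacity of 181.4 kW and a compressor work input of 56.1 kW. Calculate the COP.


COP = Q_evap / W
COP = 181.4 / 56.1
COP = 3.234

3.234


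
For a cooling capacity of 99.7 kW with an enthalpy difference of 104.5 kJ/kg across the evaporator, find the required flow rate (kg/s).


m_dot = Q / dh
m_dot = 99.7 / 104.5
m_dot = 0.9541 kg/s

0.9541


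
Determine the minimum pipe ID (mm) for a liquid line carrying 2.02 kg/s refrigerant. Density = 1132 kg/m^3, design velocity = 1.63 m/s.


A = m_dot / (rho * v) = 2.02 / (1132 * 1.63) = 0.00109475601 m^2
d = sqrt(4*A/pi) * 1000
d = 37.3 mm

37.3


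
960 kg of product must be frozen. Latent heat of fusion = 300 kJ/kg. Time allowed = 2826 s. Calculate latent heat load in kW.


Q_lat = m * h_fg / t
Q_lat = 960 * 300 / 2826
Q_lat = 101.91 kW

101.91


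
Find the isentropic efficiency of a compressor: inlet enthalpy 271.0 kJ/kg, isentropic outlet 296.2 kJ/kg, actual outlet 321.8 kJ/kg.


dh_ideal = 296.2 - 271.0 = 25.2 kJ/kg
dh_actual = 321.8 - 271.0 = 50.8 kJ/kg
eta_s = dh_ideal / dh_actual = 25.2 / 50.8
eta_s = 0.4961

0.4961


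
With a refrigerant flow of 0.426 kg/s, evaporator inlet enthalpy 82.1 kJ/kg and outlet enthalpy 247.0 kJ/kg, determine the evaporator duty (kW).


dh = 247.0 - 82.1 = 164.9 kJ/kg
Q_evap = m_dot * dh = 0.426 * 164.9
Q_evap = 70.25 kW

70.25


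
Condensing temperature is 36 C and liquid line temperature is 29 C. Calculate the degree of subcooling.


Subcooling = T_cond - T_liquid
Subcooling = 36 - 29
Subcooling = 7 K

7


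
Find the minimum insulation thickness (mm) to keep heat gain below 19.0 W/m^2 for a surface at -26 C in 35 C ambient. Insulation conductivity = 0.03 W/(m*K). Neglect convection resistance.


dT = 35 - (-26) = 61 K
thickness = k * dT / q_max * 1000
thickness = 0.03 * 61 / 19.0 * 1000
thickness = 96.3 mm

96.3


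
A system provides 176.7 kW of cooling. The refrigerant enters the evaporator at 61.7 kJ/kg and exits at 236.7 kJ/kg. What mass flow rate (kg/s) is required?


dh = 236.7 - 61.7 = 175.0 kJ/kg
m_dot = Q / dh = 176.7 / 175.0 = 1.0097 kg/s

1.0097


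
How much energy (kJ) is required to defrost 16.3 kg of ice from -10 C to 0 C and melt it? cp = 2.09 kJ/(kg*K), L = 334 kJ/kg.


Sensible heat = cp * dT = 2.09 * 10 = 20.9 kJ/kg
Total per kg = 20.9 + 334 = 354.9 kJ/kg
Q = m * total = 16.3 * 354.9
Q = 5784.9 kJ

5784.9


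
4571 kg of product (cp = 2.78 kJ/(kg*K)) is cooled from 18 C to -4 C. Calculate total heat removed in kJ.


dT = 18 - (-4) = 22 K
Q = m * cp * dT = 4571 * 2.78 * 22
Q = 279562 kJ

279562


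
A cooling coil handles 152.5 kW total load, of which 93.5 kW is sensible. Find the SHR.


SHR = Q_sensible / Q_total
SHR = 93.5 / 152.5
SHR = 0.613

0.613


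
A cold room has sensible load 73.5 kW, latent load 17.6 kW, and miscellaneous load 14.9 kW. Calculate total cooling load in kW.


Q_total = Q_s + Q_l + Q_misc
Q_total = 73.5 + 17.6 + 14.9
Q_total = 106.0 kW

106.0


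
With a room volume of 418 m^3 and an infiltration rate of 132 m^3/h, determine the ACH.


ACH = flow / volume
ACH = 132 / 418
ACH = 0.316

0.316


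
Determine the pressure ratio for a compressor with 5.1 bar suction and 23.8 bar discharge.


PR = P_high / P_low
PR = 23.8 / 5.1
PR = 4.667

4.667


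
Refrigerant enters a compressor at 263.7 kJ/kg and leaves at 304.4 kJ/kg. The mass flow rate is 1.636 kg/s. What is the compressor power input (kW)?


dh = 304.4 - 263.7 = 40.7 kJ/kg
W = m_dot * dh = 1.636 * 40.7 = 66.59 kW

66.59


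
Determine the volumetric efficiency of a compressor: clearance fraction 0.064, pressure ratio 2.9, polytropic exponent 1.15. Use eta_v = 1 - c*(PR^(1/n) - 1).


PR^(1/n) = 2.9^(1/1.15) = 2.52397597
eta_v = 1 - 0.064 * (2.52397597 - 1)
eta_v = 0.9025

0.9025


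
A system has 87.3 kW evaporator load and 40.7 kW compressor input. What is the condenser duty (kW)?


Q_cond = Q_evap + W
Q_cond = 87.3 + 40.7
Q_cond = 128.0 kW

128.0


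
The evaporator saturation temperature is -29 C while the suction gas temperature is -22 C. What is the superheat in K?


Superheat = T_suction - T_evap
Superheat = -22 - (-29)
Superheat = 7 K

7


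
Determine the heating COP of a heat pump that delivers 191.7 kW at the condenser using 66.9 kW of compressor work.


COP_hp = Q_cond / W
COP_hp = 191.7 / 66.9
COP_hp = 2.865

2.865


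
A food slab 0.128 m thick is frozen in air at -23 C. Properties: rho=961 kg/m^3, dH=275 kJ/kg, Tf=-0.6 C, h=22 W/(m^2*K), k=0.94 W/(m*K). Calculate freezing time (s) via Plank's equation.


dT = -0.6 - (-23) = 22.4 K
term1 = a/(2h) = 0.128/(2*22) = 0.002909090909
term2 = a^2/(8k) = 0.128^2/(8*0.94) = 0.002178723404
t = rho*dH*1000/dT * (term1 + term2)
t = 961*275*1000/22.4 * (0.002909090909 + 0.002178723404)
t = 60026 s

60026


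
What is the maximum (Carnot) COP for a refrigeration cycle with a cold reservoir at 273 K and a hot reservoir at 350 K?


dT = 350 - 273 = 77 K
COP_carnot = T_cold / dT = 273 / 77
COP_carnot = 3.545

3.545


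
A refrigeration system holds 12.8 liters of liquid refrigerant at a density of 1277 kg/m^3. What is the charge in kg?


Charge = V * rho / 1000
Charge = 12.8 * 1277 / 1000
Charge = 16.35 kg

16.35


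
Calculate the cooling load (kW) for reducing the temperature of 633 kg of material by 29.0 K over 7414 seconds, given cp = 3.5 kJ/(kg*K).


Q = m * cp * dT / t
Q = 633 * 3.5 * 29.0 / 7414
Q = 8.666 kW

8.666


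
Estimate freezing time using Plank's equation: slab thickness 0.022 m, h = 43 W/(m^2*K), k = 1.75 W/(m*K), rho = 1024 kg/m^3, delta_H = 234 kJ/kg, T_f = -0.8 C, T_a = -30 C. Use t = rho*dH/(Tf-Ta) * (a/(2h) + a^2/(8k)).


dT = -0.8 - (-30) = 29.2 K
term1 = a/(2h) = 0.022/(2*43) = 0.0002558139535
term2 = a^2/(8k) = 0.022^2/(8*1.75) = 0.00003457142857
t = rho*dH*1000/dT * (term1 + term2)
t = 1024*234*1000/29.2 * (0.0002558139535 + 0.00003457142857)
t = 2383 s

2383


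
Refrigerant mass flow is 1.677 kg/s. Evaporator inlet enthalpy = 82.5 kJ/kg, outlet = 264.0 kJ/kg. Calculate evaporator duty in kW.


dh = 264.0 - 82.5 = 181.5 kJ/kg
Q_evap = m_dot * dh = 1.677 * 181.5
Q_evap = 304.38 kW

304.38


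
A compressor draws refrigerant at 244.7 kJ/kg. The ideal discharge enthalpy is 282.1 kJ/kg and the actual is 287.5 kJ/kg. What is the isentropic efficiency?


dh_ideal = 282.1 - 244.7 = 37.4 kJ/kg
dh_actual = 287.5 - 244.7 = 42.8 kJ/kg
eta_s = dh_ideal / dh_actual = 37.4 / 42.8
eta_s = 0.8738

0.8738


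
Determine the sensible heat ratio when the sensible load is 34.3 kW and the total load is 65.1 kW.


SHR = Q_sensible / Q_total
SHR = 34.3 / 65.1
SHR = 0.527

0.527


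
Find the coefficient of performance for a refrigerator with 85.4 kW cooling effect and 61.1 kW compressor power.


COP = Q_evap / W
COP = 85.4 / 61.1
COP = 1.398

1.398


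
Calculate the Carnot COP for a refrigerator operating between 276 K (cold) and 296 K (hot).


dT = 296 - 276 = 20 K
COP_carnot = T_cold / dT = 276 / 20
COP_carnot = 13.8

13.8


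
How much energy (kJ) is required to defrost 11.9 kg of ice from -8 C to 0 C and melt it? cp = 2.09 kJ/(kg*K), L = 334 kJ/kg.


Sensible heat = cp * dT = 2.09 * 8 = 16.72 kJ/kg
Total per kg = 16.72 + 334 = 350.72 kJ/kg
Q = m * total = 11.9 * 350.72
Q = 4173.6 kJ

4173.6


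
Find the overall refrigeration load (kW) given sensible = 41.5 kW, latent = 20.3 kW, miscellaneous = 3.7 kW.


Q_total = Q_s + Q_l + Q_misc
Q_total = 41.5 + 20.3 + 3.7
Q_total = 65.5 kW

65.5


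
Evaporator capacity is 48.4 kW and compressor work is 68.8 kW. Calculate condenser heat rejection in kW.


Q_cond = Q_evap + W
Q_cond = 48.4 + 68.8
Q_cond = 117.2 kW

117.2


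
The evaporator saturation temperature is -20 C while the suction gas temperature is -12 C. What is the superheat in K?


Superheat = T_suction - T_evap
Superheat = -12 - (-20)
Superheat = 8 K

8


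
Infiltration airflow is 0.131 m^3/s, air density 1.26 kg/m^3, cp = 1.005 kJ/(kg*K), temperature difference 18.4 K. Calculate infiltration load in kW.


Q = V_dot * rho * cp * dT
Q = 0.131 * 1.26 * 1.005 * 18.4
Q = 3.052 kW

3.052


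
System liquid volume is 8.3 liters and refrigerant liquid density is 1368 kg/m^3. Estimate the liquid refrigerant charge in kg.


Charge = V * rho / 1000
Charge = 8.3 * 1368 / 1000
Charge = 11.35 kg

11.35


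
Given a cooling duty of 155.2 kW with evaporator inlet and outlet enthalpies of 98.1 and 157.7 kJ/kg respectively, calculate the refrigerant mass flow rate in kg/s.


dh = 157.7 - 98.1 = 59.6 kJ/kg
m_dot = Q / dh = 155.2 / 59.6 = 2.604 kg/s

2.604


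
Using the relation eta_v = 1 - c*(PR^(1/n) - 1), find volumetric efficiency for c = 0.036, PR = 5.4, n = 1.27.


PR^(1/n) = 5.4^(1/1.27) = 3.77301038
eta_v = 1 - 0.036 * (3.77301038 - 1)
eta_v = 0.9002

0.9002


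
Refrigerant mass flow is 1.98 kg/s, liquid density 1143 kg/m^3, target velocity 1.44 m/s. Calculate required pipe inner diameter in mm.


A = m_dot / (rho * v) = 1.98 / (1143 * 1.44) = 0.001202974628 m^2
d = sqrt(4*A/pi) * 1000
d = 39.1 mm

39.1


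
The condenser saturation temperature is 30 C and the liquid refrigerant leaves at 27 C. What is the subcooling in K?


Subcooling = T_cond - T_liquid
Subcooling = 30 - 27
Subcooling = 3 K

3


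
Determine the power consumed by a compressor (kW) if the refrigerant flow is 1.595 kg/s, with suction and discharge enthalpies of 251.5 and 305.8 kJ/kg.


dh = 305.8 - 251.5 = 54.3 kJ/kg
W = m_dot * dh = 1.595 * 54.3 = 86.61 kW

86.61


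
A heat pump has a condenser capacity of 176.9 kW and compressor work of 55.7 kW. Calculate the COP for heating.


COP_hp = Q_cond / W
COP_hp = 176.9 / 55.7
COP_hp = 3.176

3.176


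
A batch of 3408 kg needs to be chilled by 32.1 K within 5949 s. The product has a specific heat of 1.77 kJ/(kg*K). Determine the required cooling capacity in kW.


Q = m * cp * dT / t
Q = 3408 * 1.77 * 32.1 / 5949
Q = 32.549 kW

32.549


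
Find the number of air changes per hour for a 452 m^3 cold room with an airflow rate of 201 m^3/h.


ACH = flow / volume
ACH = 201 / 452
ACH = 0.445

0.445


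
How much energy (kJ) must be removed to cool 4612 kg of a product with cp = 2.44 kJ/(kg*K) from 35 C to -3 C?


dT = 35 - (-3) = 38 K
Q = m * cp * dT = 4612 * 2.44 * 38
Q = 427625 kJ

427625


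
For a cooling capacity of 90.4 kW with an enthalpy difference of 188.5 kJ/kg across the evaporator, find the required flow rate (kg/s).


m_dot = Q / dh
m_dot = 90.4 / 188.5
m_dot = 0.4796 kg/s

0.4796


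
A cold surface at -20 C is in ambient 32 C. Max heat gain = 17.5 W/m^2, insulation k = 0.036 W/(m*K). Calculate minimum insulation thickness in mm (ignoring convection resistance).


dT = 32 - (-20) = 52 K
thickness = k * dT / q_max * 1000
thickness = 0.036 * 52 / 17.5 * 1000
thickness = 107.0 mm

107.0


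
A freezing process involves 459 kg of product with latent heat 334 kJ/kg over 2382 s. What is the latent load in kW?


Q_lat = m * h_fg / t
Q_lat = 459 * 334 / 2382
Q_lat = 64.36 kW

64.36


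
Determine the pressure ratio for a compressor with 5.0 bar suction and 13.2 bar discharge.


PR = P_high / P_low
PR = 13.2 / 5.0
PR = 2.64

2.64


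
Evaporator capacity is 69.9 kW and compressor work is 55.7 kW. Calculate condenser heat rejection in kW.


Q_cond = Q_evap + W
Q_cond = 69.9 + 55.7
Q_cond = 125.6 kW

125.6


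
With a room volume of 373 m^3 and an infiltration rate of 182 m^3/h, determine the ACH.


ACH = flow / volume
ACH = 182 / 373
ACH = 0.488

0.488


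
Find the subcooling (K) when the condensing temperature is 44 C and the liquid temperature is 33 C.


Subcooling = T_cond - T_liquid
Subcooling = 44 - 33
Subcooling = 11 K

11


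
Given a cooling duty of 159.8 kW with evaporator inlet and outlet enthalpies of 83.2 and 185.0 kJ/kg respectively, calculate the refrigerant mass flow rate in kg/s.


dh = 185.0 - 83.2 = 101.8 kJ/kg
m_dot = Q / dh = 159.8 / 101.8 = 1.5697 kg/s

1.5697


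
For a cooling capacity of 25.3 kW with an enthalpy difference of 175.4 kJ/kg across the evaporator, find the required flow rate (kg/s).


m_dot = Q / dh
m_dot = 25.3 / 175.4
m_dot = 0.1442 kg/s

0.1442


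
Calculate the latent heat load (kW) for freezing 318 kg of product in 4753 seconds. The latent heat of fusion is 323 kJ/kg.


Q_lat = m * h_fg / t
Q_lat = 318 * 323 / 4753
Q_lat = 21.61 kW

21.61


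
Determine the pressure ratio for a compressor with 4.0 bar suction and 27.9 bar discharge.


PR = P_high / P_low
PR = 27.9 / 4.0
PR = 6.975

6.975


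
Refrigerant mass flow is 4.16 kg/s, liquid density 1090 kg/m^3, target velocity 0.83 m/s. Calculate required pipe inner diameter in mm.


A = m_dot / (rho * v) = 4.16 / (1090 * 0.83) = 0.004598209351 m^2
d = sqrt(4*A/pi) * 1000
d = 76.5 mm

76.5


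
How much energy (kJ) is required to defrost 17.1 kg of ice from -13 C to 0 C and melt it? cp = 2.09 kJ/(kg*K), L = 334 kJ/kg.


Sensible heat = cp * dT = 2.09 * 13 = 27.17 kJ/kg
Total per kg = 27.17 + 334 = 361.17 kJ/kg
Q = m * total = 17.1 * 361.17
Q = 6176.0 kJ

6176.0


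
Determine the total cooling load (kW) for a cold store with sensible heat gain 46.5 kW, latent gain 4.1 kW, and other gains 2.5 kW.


Q_total = Q_s + Q_l + Q_misc
Q_total = 46.5 + 4.1 + 2.5
Q_total = 53.1 kW

53.1


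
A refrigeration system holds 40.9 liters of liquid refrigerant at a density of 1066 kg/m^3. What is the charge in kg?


Charge = V * rho / 1000
Charge = 40.9 * 1066 / 1000
Charge = 43.6 kg

43.6


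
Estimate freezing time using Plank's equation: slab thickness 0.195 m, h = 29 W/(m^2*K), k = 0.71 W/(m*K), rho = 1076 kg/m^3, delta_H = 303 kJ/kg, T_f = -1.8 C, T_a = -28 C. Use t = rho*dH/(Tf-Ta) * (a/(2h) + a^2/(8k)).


dT = -1.8 - (-28) = 26.2 K
term1 = a/(2h) = 0.195/(2*29) = 0.003362068966
term2 = a^2/(8k) = 0.195^2/(8*0.71) = 0.006694542254
t = rho*dH*1000/dT * (term1 + term2)
t = 1076*303*1000/26.2 * (0.003362068966 + 0.006694542254)
t = 125143 s

125143


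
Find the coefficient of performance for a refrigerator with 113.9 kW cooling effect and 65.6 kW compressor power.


COP = Q_evap / W
COP = 113.9 / 65.6
COP = 1.736

1.736


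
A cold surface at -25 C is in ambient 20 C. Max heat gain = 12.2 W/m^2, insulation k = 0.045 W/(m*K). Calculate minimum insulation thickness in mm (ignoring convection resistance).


dT = 20 - (-25) = 45 K
thickness = k * dT / q_max * 1000
thickness = 0.045 * 45 / 12.2 * 1000
thickness = 166.0 mm

166.0


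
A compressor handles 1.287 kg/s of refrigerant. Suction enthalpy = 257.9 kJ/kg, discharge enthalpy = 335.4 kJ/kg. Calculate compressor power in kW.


dh = 335.4 - 257.9 = 77.5 kJ/kg
W = m_dot * dh = 1.287 * 77.5 = 99.74 kW

99.74


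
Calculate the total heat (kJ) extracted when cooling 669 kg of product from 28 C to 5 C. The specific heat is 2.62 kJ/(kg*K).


dT = 28 - (5) = 23 K
Q = m * cp * dT = 669 * 2.62 * 23
Q = 40314 kJ

40314


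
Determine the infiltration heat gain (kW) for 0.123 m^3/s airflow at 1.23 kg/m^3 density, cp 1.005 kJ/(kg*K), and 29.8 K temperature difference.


Q = V_dot * rho * cp * dT
Q = 0.123 * 1.23 * 1.005 * 29.8
Q = 4.531 kW

4.531


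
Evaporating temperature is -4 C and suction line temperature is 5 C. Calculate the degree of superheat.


Superheat = T_suction - T_evap
Superheat = 5 - (-4)
Superheat = 9 K

9


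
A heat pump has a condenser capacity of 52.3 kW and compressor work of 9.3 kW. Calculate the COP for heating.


COP_hp = Q_cond / W
COP_hp = 52.3 / 9.3
COP_hp = 5.624

5.624


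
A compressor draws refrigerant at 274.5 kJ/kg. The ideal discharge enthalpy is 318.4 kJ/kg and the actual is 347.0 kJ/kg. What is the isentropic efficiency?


dh_ideal = 318.4 - 274.5 = 43.9 kJ/kg
dh_actual = 347.0 - 274.5 = 72.5 kJ/kg
eta_s = dh_ideal / dh_actual = 43.9 / 72.5
eta_s = 0.6055

0.6055


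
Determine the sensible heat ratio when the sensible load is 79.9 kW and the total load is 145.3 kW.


SHR = Q_sensible / Q_total
SHR = 79.9 / 145.3
SHR = 0.55

0.55


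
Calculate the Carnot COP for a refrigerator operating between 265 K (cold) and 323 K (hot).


dT = 323 - 265 = 58 K
COP_carnot = T_cold / dT = 265 / 58
COP_carnot = 4.569

4.569


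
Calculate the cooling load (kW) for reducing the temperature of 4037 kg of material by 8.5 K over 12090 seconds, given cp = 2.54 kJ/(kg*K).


Q = m * cp * dT / t
Q = 4037 * 2.54 * 8.5 / 12090
Q = 7.209 kW

7.209


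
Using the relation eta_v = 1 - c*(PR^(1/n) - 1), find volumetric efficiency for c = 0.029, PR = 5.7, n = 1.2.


PR^(1/n) = 5.7^(1/1.2) = 4.26477097
eta_v = 1 - 0.029 * (4.26477097 - 1)
eta_v = 0.9053

0.9053


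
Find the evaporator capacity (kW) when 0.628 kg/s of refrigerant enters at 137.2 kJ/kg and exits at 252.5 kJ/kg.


dh = 252.5 - 137.2 = 115.3 kJ/kg
Q_evap = m_dot * dh = 0.628 * 115.3
Q_evap = 72.41 kW

72.41


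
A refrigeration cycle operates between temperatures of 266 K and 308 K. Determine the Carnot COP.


dT = 308 - 266 = 42 K
COP_carnot = T_cold / dT = 266 / 42
COP_carnot = 6.333

6.333


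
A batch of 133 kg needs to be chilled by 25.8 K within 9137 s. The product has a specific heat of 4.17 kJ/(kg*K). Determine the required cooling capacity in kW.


Q = m * cp * dT / t
Q = 133 * 4.17 * 25.8 / 9137
Q = 1.566 kW

1.566


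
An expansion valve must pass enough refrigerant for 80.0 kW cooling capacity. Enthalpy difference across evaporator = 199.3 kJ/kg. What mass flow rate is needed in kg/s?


m_dot = Q / dh
m_dot = 80.0 / 199.3
m_dot = 0.4014 kg/s

0.4014


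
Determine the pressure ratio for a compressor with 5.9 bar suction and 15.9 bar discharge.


PR = P_high / P_low
PR = 15.9 / 5.9
PR = 2.695

2.695


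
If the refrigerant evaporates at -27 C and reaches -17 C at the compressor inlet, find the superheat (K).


Superheat = T_suction - T_evap
Superheat = -17 - (-27)
Superheat = 10 K

10


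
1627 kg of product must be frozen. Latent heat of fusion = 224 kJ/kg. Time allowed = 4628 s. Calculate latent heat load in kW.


Q_lat = m * h_fg / t
Q_lat = 1627 * 224 / 4628
Q_lat = 78.75 kW

78.75


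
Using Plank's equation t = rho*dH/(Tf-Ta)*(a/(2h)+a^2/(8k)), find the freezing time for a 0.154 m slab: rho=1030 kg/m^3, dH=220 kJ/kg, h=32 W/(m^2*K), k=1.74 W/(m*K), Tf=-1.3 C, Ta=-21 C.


dT = -1.3 - (-21) = 19.7 K
term1 = a/(2h) = 0.154/(2*32) = 0.00240625
term2 = a^2/(8k) = 0.154^2/(8*1.74) = 0.001703735632
t = rho*dH*1000/dT * (term1 + term2)
t = 1030*220*1000/19.7 * (0.00240625 + 0.001703735632)
t = 47275 s

47275


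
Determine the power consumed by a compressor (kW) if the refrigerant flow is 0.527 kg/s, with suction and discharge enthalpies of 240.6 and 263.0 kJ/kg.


dh = 263.0 - 240.6 = 22.4 kJ/kg
W = m_dot * dh = 0.527 * 22.4 = 11.8 kW

11.8


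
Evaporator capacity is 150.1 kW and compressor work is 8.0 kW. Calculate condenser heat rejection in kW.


Q_cond = Q_evap + W
Q_cond = 150.1 + 8.0
Q_cond = 158.1 kW

158.1


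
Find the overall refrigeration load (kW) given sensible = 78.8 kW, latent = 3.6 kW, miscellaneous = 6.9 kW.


Q_total = Q_s + Q_l + Q_misc
Q_total = 78.8 + 3.6 + 6.9
Q_total = 89.3 kW

89.3


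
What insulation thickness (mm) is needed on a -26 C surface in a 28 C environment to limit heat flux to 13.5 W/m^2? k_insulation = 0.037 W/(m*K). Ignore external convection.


dT = 28 - (-26) = 54 K
thickness = k * dT / q_max * 1000
thickness = 0.037 * 54 / 13.5 * 1000
thickness = 148.0 mm

148.0


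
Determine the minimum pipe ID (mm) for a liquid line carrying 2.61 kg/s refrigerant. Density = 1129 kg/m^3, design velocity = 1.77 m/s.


A = m_dot / (rho * v) = 2.61 / (1129 * 1.77) = 0.001306090586 m^2
d = sqrt(4*A/pi) * 1000
d = 40.8 mm

40.8


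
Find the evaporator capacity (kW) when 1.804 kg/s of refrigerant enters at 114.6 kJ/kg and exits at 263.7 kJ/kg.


dh = 263.7 - 114.6 = 149.1 kJ/kg
Q_evap = m_dot * dh = 1.804 * 149.1
Q_evap = 268.98 kW

268.98


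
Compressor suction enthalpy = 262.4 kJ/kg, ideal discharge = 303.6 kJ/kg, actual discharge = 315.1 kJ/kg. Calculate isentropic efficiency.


dh_ideal = 303.6 - 262.4 = 41.2 kJ/kg
dh_actual = 315.1 - 262.4 = 52.7 kJ/kg
eta_s = dh_ideal / dh_actual = 41.2 / 52.7
eta_s = 0.7818

0.7818


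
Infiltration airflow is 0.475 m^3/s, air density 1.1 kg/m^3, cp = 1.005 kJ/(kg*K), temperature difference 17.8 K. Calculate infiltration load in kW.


Q = V_dot * rho * cp * dT
Q = 0.475 * 1.1 * 1.005 * 17.8
Q = 9.347 kW

9.347


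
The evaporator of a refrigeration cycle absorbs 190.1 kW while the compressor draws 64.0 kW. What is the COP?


COP = Q_evap / W
COP = 190.1 / 64.0
COP = 2.97

2.97


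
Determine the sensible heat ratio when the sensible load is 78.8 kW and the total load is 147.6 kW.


SHR = Q_sensible / Q_total
SHR = 78.8 / 147.6
SHR = 0.534

0.534


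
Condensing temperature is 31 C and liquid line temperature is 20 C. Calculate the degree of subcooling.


Subcooling = T_cond - T_liquid
Subcooling = 31 - 20
Subcooling = 11 K

11


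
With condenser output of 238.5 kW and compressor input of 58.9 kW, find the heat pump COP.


COP_hp = Q_cond / W
COP_hp = 238.5 / 58.9
COP_hp = 4.049

4.049


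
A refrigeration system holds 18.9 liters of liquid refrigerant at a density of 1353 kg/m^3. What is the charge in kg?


Charge = V * rho / 1000
Charge = 18.9 * 1353 / 1000
Charge = 25.57 kg

25.57


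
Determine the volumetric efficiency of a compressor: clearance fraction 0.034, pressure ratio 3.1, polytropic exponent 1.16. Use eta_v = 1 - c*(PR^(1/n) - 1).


PR^(1/n) = 3.1^(1/1.16) = 2.65208639
eta_v = 1 - 0.034 * (2.65208639 - 1)
eta_v = 0.9438

0.9438


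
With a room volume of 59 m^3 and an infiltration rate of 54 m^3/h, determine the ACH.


ACH = flow / volume
ACH = 54 / 59
ACH = 0.915

0.915


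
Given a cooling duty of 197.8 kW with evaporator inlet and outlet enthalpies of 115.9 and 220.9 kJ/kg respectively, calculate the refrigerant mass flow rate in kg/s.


dh = 220.9 - 115.9 = 105.0 kJ/kg
m_dot = Q / dh = 197.8 / 105.0 = 1.8838 kg/s

1.8838


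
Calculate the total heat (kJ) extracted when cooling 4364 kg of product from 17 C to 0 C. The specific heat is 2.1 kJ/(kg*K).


dT = 17 - (0) = 17 K
Q = m * cp * dT = 4364 * 2.1 * 17
Q = 155795 kJ

155795


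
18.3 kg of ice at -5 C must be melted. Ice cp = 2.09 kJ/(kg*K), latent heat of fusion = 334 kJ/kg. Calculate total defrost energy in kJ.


Sensible heat = cp * dT = 2.09 * 5 = 10.45 kJ/kg
Total per kg = 10.45 + 334 = 344.45 kJ/kg
Q = m * total = 18.3 * 344.45
Q = 6303.4 kJ

6303.4


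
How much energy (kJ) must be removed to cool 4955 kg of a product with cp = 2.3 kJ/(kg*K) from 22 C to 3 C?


dT = 22 - (3) = 19 K
Q = m * cp * dT = 4955 * 2.3 * 19
Q = 216534 kJ

216534


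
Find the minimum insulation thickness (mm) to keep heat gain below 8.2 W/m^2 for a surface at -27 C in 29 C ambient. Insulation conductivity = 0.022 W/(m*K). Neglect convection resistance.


dT = 29 - (-27) = 56 K
thickness = k * dT / q_max * 1000
thickness = 0.022 * 56 / 8.2 * 1000
thickness = 150.2 mm

150.2


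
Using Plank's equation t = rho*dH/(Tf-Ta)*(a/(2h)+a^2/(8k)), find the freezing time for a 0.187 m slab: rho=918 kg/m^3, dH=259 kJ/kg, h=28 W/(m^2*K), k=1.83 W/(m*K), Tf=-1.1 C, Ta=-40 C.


dT = -1.1 - (-40) = 38.9 K
term1 = a/(2h) = 0.187/(2*28) = 0.003339285714
term2 = a^2/(8k) = 0.187^2/(8*1.83) = 0.002388592896
t = rho*dH*1000/dT * (term1 + term2)
t = 918*259*1000/38.9 * (0.003339285714 + 0.002388592896)
t = 35010 s

35010


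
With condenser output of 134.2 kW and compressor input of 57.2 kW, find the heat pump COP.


COP_hp = Q_cond / W
COP_hp = 134.2 / 57.2
COP_hp = 2.346

2.346


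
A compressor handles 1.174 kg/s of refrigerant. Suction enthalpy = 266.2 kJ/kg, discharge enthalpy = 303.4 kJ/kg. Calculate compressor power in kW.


dh = 303.4 - 266.2 = 37.2 kJ/kg
W = m_dot * dh = 1.174 * 37.2 = 43.67 kW

43.67


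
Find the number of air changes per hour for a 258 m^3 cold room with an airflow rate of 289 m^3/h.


ACH = flow / volume
ACH = 289 / 258
ACH = 1.12

1.12


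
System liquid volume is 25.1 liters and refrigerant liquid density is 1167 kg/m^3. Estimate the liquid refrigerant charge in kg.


Charge = V * rho / 1000
Charge = 25.1 * 1167 / 1000
Charge = 29.29 kg

29.29


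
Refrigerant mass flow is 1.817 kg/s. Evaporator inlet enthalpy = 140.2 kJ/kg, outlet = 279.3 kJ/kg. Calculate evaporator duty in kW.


dh = 279.3 - 140.2 = 139.1 kJ/kg
Q_evap = m_dot * dh = 1.817 * 139.1
Q_evap = 252.74 kW

252.74


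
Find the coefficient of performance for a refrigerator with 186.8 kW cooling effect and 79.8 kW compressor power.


COP = Q_evap / W
COP = 186.8 / 79.8
COP = 2.341

2.341


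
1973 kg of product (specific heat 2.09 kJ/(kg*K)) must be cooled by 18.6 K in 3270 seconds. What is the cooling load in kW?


Q = m * cp * dT / t
Q = 1973 * 2.09 * 18.6 / 3270
Q = 23.455 kW

23.455


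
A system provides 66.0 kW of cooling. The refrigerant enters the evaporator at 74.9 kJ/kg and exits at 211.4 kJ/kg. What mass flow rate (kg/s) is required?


dh = 211.4 - 74.9 = 136.5 kJ/kg
m_dot = Q / dh = 66.0 / 136.5 = 0.4835 kg/s

0.4835


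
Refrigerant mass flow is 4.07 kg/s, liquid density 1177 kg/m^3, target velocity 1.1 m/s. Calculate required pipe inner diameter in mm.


A = m_dot / (rho * v) = 4.07 / (1177 * 1.1) = 0.003143585387 m^2
d = sqrt(4*A/pi) * 1000
d = 63.3 mm

63.3


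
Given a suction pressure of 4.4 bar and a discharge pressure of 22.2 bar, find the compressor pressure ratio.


PR = P_high / P_low
PR = 22.2 / 4.4
PR = 5.045

5.045


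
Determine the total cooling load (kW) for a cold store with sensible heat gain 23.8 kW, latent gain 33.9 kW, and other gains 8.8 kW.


Q_total = Q_s + Q_l + Q_misc
Q_total = 23.8 + 33.9 + 8.8
Q_total = 66.5 kW

66.5


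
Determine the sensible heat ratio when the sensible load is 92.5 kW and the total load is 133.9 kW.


SHR = Q_sensible / Q_total
SHR = 92.5 / 133.9
SHR = 0.691

0.691


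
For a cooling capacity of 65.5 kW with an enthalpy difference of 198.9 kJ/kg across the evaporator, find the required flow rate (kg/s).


m_dot = Q / dh
m_dot = 65.5 / 198.9
m_dot = 0.3293 kg/s

0.3293


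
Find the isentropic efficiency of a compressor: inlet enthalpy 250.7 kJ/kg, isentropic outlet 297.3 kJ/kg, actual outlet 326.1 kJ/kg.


dh_ideal = 297.3 - 250.7 = 46.6 kJ/kg
dh_actual = 326.1 - 250.7 = 75.4 kJ/kg
eta_s = dh_ideal / dh_actual = 46.6 / 75.4
eta_s = 0.618

0.618


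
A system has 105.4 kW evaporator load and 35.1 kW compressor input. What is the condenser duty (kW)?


Q_cond = Q_evap + W
Q_cond = 105.4 + 35.1
Q_cond = 140.5 kW

140.5


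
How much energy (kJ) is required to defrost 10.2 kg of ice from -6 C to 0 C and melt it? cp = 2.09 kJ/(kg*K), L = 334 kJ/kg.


Sensible heat = cp * dT = 2.09 * 6 = 12.54 kJ/kg
Total per kg = 12.54 + 334 = 346.54 kJ/kg
Q = m * total = 10.2 * 346.54
Q = 3534.7 kJ

3534.7


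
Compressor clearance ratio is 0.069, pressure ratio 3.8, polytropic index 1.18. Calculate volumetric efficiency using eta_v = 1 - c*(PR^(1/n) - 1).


PR^(1/n) = 3.8^(1/1.18) = 3.09985965
eta_v = 1 - 0.069 * (3.09985965 - 1)
eta_v = 0.8551

0.8551


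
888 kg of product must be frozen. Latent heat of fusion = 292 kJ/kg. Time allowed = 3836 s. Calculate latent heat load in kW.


Q_lat = m * h_fg / t
Q_lat = 888 * 292 / 3836
Q_lat = 67.6 kW

67.6


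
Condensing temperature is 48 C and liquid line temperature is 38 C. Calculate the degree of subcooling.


Subcooling = T_cond - T_liquid
Subcooling = 48 - 38
Subcooling = 10 K

10


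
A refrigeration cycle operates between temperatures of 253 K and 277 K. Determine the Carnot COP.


dT = 277 - 253 = 24 K
COP_carnot = T_cold / dT = 253 / 24
COP_carnot = 10.542

10.542


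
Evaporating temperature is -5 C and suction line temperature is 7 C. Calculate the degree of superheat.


Superheat = T_suction - T_evap
Superheat = 7 - (-5)
Superheat = 12 K

12


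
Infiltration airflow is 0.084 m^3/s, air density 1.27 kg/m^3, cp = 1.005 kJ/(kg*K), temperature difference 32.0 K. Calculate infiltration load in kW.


Q = V_dot * rho * cp * dT
Q = 0.084 * 1.27 * 1.005 * 32.0
Q = 3.431 kW

3.431


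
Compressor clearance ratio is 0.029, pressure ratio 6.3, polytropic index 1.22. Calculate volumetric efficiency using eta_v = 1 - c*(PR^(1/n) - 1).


PR^(1/n) = 6.3^(1/1.22) = 4.52061136
eta_v = 1 - 0.029 * (4.52061136 - 1)
eta_v = 0.8979

0.8979


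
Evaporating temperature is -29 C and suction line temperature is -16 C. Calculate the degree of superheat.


Superheat = T_suction - T_evap
Superheat = -16 - (-29)
Superheat = 13 K

13


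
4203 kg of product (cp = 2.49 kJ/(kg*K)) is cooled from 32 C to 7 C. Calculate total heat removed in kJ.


dT = 32 - (7) = 25 K
Q = m * cp * dT = 4203 * 2.49 * 25
Q = 261637 kJ

261637


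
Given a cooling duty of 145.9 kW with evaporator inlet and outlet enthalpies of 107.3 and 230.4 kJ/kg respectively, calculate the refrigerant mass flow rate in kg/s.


dh = 230.4 - 107.3 = 123.1 kJ/kg
m_dot = Q / dh = 145.9 / 123.1 = 1.1852 kg/s

1.1852


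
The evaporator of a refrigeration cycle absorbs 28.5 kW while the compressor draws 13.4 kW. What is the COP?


COP = Q_evap / W
COP = 28.5 / 13.4
COP = 2.127

2.127


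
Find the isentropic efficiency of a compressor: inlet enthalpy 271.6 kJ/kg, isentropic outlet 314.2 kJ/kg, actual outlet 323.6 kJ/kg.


dh_ideal = 314.2 - 271.6 = 42.6 kJ/kg
dh_actual = 323.6 - 271.6 = 52.0 kJ/kg
eta_s = dh_ideal / dh_actual = 42.6 / 52.0
eta_s = 0.8192

0.8192


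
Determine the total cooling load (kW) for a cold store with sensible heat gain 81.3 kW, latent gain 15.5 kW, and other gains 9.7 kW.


Q_total = Q_s + Q_l + Q_misc
Q_total = 81.3 + 15.5 + 9.7
Q_total = 106.5 kW

106.5


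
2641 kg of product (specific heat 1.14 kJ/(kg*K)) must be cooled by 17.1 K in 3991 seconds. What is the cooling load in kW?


Q = m * cp * dT / t
Q = 2641 * 1.14 * 17.1 / 3991
Q = 12.9 kW

12.9


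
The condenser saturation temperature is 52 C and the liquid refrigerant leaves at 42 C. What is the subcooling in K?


Subcooling = T_cond - T_liquid
Subcooling = 52 - 42
Subcooling = 10 K

10


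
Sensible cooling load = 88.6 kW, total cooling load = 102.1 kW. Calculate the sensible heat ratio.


SHR = Q_sensible / Q_total
SHR = 88.6 / 102.1
SHR = 0.868

0.868


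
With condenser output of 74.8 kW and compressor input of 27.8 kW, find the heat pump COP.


COP_hp = Q_cond / W
COP_hp = 74.8 / 27.8
COP_hp = 2.691

2.691


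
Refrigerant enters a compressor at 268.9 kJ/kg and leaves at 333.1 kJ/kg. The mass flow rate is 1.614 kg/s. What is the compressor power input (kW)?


dh = 333.1 - 268.9 = 64.2 kJ/kg
W = m_dot * dh = 1.614 * 64.2 = 103.62 kW

103.62


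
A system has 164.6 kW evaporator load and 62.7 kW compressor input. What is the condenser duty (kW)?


Q_cond = Q_evap + W
Q_cond = 164.6 + 62.7
Q_cond = 227.3 kW

227.3


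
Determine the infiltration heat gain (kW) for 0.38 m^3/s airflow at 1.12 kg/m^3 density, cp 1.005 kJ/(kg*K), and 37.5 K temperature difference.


Q = V_dot * rho * cp * dT
Q = 0.38 * 1.12 * 1.005 * 37.5
Q = 16.04 kW

16.04


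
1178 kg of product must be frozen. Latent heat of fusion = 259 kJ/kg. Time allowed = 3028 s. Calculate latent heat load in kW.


Q_lat = m * h_fg / t
Q_lat = 1178 * 259 / 3028
Q_lat = 100.76 kW

100.76


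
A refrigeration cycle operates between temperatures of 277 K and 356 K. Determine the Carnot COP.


dT = 356 - 277 = 79 K
COP_carnot = T_cold / dT = 277 / 79
COP_carnot = 3.506

3.506


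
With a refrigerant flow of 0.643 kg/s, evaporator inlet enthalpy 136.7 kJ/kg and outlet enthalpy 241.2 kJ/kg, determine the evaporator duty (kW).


dh = 241.2 - 136.7 = 104.5 kJ/kg
Q_evap = m_dot * dh = 0.643 * 104.5
Q_evap = 67.19 kW

67.19


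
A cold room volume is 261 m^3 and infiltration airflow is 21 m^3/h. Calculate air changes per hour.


ACH = flow / volume
ACH = 21 / 261
ACH = 0.08

0.08


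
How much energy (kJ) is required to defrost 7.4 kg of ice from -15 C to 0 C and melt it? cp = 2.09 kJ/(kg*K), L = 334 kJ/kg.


Sensible heat = cp * dT = 2.09 * 15 = 31.35 kJ/kg
Total per kg = 31.35 + 334 = 365.35 kJ/kg
Q = m * total = 7.4 * 365.35
Q = 2703.6 kJ

2703.6


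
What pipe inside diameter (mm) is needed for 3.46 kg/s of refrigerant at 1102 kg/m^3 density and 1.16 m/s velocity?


A = m_dot / (rho * v) = 3.46 / (1102 * 1.16) = 0.002706677514 m^2
d = sqrt(4*A/pi) * 1000
d = 58.7 mm

58.7


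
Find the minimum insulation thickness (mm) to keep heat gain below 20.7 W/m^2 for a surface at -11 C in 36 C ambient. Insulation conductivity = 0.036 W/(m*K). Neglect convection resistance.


dT = 36 - (-11) = 47 K
thickness = k * dT / q_max * 1000
thickness = 0.036 * 47 / 20.7 * 1000
thickness = 81.7 mm

81.7


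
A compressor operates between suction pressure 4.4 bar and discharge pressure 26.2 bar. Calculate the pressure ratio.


PR = P_high / P_low
PR = 26.2 / 4.4
PR = 5.955

5.955


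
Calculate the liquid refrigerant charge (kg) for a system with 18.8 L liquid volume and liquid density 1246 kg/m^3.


Charge = V * rho / 1000
Charge = 18.8 * 1246 / 1000
Charge = 23.42 kg

23.42


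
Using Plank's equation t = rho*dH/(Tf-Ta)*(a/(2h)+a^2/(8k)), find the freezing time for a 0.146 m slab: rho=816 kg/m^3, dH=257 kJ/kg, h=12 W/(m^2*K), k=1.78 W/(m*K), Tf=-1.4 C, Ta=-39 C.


dT = -1.4 - (-39) = 37.6 K
term1 = a/(2h) = 0.146/(2*12) = 0.006083333333
term2 = a^2/(8k) = 0.146^2/(8*1.78) = 0.001496910112
t = rho*dH*1000/dT * (term1 + term2)
t = 816*257*1000/37.6 * (0.006083333333 + 0.001496910112)
t = 42278 s

42278


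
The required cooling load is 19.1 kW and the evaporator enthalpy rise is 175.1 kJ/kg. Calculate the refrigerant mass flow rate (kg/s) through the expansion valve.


m_dot = Q / dh
m_dot = 19.1 / 175.1
m_dot = 0.1091 kg/s

0.1091


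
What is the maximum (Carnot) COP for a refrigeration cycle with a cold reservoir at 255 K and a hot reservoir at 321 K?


dT = 321 - 255 = 66 K
COP_carnot = T_cold / dT = 255 / 66
COP_carnot = 3.864

3.864


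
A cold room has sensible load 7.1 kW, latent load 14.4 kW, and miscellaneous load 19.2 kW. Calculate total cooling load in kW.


Q_total = Q_s + Q_l + Q_misc
Q_total = 7.1 + 14.4 + 19.2
Q_total = 40.7 kW

40.7


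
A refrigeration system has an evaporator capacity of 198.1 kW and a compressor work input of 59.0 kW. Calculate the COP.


COP = Q_evap / W
COP = 198.1 / 59.0
COP = 3.358

3.358


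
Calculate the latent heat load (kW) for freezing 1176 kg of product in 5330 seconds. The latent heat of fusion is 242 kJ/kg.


Q_lat = m * h_fg / t
Q_lat = 1176 * 242 / 5330
Q_lat = 53.39 kW

53.39


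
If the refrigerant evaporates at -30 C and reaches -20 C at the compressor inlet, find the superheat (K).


Superheat = T_suction - T_evap
Superheat = -20 - (-30)
Superheat = 10 K

10


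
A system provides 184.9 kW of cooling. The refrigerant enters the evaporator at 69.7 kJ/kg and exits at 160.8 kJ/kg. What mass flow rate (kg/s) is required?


dh = 160.8 - 69.7 = 91.1 kJ/kg
m_dot = Q / dh = 184.9 / 91.1 = 2.0296 kg/s

2.0296


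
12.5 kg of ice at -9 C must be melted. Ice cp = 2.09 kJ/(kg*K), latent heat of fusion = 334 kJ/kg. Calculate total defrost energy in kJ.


Sensible heat = cp * dT = 2.09 * 9 = 18.81 kJ/kg
Total per kg = 18.81 + 334 = 352.81 kJ/kg
Q = m * total = 12.5 * 352.81
Q = 4410.1 kJ

4410.1


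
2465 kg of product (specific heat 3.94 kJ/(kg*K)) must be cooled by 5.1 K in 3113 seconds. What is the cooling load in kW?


Q = m * cp * dT / t
Q = 2465 * 3.94 * 5.1 / 3113
Q = 15.911 kW

15.911


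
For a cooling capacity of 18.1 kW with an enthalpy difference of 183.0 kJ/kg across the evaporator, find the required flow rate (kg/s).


m_dot = Q / dh
m_dot = 18.1 / 183.0
m_dot = 0.0989 kg/s

0.0989


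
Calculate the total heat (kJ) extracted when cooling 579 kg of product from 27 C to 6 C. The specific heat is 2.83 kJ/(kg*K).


dT = 27 - (6) = 21 K
Q = m * cp * dT = 579 * 2.83 * 21
Q = 34410 kJ

34410


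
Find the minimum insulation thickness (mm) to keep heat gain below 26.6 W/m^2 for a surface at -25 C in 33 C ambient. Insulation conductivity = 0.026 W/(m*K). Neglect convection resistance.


dT = 33 - (-25) = 58 K
thickness = k * dT / q_max * 1000
thickness = 0.026 * 58 / 26.6 * 1000
thickness = 56.7 mm

56.7


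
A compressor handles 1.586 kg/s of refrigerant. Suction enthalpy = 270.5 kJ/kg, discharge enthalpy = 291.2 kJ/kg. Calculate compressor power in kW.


dh = 291.2 - 270.5 = 20.7 kJ/kg
W = m_dot * dh = 1.586 * 20.7 = 32.83 kW

32.83


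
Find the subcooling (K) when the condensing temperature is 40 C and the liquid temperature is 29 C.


Subcooling = T_cond - T_liquid
Subcooling = 40 - 29
Subcooling = 11 K

11


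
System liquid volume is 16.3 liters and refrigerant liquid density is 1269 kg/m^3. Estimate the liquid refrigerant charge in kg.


Charge = V * rho / 1000
Charge = 16.3 * 1269 / 1000
Charge = 20.68 kg

20.68


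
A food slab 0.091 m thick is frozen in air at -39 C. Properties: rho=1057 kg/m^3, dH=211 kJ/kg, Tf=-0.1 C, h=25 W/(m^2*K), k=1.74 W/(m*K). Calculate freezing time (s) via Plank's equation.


dT = -0.1 - (-39) = 38.9 K
term1 = a/(2h) = 0.091/(2*25) = 0.00182
term2 = a^2/(8k) = 0.091^2/(8*1.74) = 0.0005948994253
t = rho*dH*1000/dT * (term1 + term2)
t = 1057*211*1000/38.9 * (0.00182 + 0.0005948994253)
t = 13845 s

13845


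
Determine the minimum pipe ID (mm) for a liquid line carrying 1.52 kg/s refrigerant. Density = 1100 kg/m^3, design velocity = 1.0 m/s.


A = m_dot / (rho * v) = 1.52 / (1100 * 1.0) = 0.001381818182 m^2
d = sqrt(4*A/pi) * 1000
d = 41.9 mm

41.9


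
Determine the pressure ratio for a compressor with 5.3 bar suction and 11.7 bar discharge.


PR = P_high / P_low
PR = 11.7 / 5.3
PR = 2.208

2.208
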